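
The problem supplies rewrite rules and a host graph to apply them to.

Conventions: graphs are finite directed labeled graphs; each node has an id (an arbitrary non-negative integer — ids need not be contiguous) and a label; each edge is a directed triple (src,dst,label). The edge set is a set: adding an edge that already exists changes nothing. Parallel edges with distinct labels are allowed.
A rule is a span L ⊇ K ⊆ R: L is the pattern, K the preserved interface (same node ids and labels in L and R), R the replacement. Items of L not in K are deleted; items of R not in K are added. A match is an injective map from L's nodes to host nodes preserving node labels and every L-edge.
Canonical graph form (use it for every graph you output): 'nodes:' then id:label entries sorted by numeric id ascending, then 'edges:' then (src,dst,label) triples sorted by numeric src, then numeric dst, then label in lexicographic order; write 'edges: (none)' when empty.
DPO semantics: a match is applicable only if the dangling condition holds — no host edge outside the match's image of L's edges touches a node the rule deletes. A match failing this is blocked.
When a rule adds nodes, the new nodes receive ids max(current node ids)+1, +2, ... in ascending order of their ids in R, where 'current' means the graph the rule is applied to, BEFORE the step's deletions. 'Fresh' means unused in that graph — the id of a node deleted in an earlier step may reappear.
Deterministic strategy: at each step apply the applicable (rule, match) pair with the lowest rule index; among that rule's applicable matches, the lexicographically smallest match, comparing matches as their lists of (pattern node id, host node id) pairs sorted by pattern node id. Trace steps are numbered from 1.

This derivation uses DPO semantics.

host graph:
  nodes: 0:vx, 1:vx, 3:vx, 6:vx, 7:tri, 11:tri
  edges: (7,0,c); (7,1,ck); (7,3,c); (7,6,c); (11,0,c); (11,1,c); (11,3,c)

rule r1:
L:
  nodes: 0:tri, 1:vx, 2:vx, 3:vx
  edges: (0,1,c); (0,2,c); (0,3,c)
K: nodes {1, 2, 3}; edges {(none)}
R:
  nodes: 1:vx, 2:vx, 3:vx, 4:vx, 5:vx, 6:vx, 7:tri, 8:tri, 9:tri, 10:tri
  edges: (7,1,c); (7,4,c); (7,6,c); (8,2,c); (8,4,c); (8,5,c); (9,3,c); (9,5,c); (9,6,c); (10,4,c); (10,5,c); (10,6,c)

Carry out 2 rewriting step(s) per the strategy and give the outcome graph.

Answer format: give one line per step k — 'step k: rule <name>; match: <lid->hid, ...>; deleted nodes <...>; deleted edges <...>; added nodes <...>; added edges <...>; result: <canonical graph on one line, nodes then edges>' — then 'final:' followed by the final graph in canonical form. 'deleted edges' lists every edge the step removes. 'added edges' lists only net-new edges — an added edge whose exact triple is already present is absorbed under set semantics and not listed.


step 1: rule r1; match: 0->11, 1->0, 2->1, 3->3; deleted nodes 11; deleted edges (11,0,c); (11,1,c); (11,3,c); added nodes 12, 13, 14, 15, 16, 17, 18; added edges (15,0,c); (15,12,c); (15,14,c); (16,1,c); (16,12,c); (16,13,c); (17,3,c); (17,13,c); (17,14,c); (18,12,c); (18,13,c); (18,14,c); result: nodes: 0:vx, 1:vx, 3:vx, 6:vx, 7:tri, 12:vx, 13:vx, 14:vx, 15:tri, 16:tri, 17:tri, 18:tri edges: (7,0,c); (7,1,ck); (7,3,c); (7,6,c); (15,0,c); (15,12,c); (15,14,c); (16,1,c); (16,12,c); (16,13,c); (17,3,c); (17,13,c); (17,14,c); (18,12,c); (18,13,c); (18,14,c)
step 2: rule r1; match: 0->15, 1->0, 2->12, 3->14; deleted nodes 15; deleted edges (15,0,c); (15,12,c); (15,14,c); added nodes 19, 20, 21, 22, 23, 24, 25; added edges (22,0,c); (22,19,c); (22,21,c); (23,12,c); (23,19,c); (23,20,c); (24,14,c); (24,20,c); (24,21,c); (25,19,c); (25,20,c); (25,21,c); result: nodes: 0:vx, 1:vx, 3:vx, 6:vx, 7:tri, 12:vx, 13:vx, 14:vx, 16:tri, 17:tri, 18:tri, 19:vx, 20:vx, 21:vx, 22:tri, 23:tri, 24:tri, 25:tri edges: (7,0,c); (7,1,ck); (7,3,c); (7,6,c); (16,1,c); (16,12,c); (16,13,c); (17,3,c); (17,13,c); (17,14,c); (18,12,c); (18,13,c); (18,14,c); (22,0,c); (22,19,c); (22,21,c); (23,12,c); (23,19,c); (23,20,c); (24,14,c); (24,20,c); (24,21,c); (25,19,c); (25,20,c); (25,21,c)
final:
nodes: 0:vx, 1:vx, 3:vx, 6:vx, 7:tri, 12:vx, 13:vx, 14:vx, 16:tri, 17:tri, 18:tri, 19:vx, 20:vx, 21:vx, 22:tri, 23:tri, 24:tri, 25:tri
edges: (7,0,c); (7,1,ck); (7,3,c); (7,6,c); (16,1,c); (16,12,c); (16,13,c); (17,3,c); (17,13,c); (17,14,c); (18,12,c); (18,13,c); (18,14,c); (22,0,c); (22,19,c); (22,21,c); (23,12,c); (23,19,c); (23,20,c); (24,14,c); (24,20,c); (24,21,c); (25,19,c); (25,20,c); (25,21,c)


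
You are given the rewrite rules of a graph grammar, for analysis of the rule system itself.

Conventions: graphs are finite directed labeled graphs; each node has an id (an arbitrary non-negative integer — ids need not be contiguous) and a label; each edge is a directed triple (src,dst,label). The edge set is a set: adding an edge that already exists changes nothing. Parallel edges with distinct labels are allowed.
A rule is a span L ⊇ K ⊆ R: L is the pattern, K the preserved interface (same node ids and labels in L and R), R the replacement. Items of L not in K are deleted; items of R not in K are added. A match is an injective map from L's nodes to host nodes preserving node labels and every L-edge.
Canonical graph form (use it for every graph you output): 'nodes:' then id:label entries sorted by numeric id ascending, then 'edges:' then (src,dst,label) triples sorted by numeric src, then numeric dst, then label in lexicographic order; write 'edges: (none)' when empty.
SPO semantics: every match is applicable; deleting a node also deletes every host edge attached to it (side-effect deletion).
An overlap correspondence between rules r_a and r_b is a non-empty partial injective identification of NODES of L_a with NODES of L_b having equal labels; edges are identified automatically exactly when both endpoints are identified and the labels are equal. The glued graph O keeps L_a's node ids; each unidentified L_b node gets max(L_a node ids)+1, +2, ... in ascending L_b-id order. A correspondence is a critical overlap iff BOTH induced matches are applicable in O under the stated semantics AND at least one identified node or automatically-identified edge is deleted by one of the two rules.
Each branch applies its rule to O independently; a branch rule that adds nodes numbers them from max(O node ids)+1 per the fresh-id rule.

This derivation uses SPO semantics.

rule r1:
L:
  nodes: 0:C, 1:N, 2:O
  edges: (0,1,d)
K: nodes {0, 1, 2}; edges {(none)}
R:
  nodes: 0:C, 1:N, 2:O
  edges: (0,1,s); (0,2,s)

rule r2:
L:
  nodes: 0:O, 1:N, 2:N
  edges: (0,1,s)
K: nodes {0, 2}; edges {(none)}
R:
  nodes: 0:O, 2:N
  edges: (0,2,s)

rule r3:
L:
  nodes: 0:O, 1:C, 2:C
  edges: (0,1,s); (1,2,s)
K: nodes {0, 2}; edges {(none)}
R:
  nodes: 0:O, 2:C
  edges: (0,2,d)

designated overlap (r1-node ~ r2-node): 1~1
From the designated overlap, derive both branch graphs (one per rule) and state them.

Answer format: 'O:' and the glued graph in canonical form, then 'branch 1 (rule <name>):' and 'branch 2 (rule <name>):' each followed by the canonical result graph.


O:
nodes: 0:C, 1:N, 2:O, 3:O, 4:N
edges: (0,1,d); (3,1,s)
branch 1 (rule r1):
nodes: 0:C, 1:N, 2:O, 3:O, 4:N
edges: (0,1,s); (0,2,s); (3,1,s)
branch 2 (rule r2):
nodes: 0:C, 2:O, 3:O, 4:N
edges: (3,4,s)


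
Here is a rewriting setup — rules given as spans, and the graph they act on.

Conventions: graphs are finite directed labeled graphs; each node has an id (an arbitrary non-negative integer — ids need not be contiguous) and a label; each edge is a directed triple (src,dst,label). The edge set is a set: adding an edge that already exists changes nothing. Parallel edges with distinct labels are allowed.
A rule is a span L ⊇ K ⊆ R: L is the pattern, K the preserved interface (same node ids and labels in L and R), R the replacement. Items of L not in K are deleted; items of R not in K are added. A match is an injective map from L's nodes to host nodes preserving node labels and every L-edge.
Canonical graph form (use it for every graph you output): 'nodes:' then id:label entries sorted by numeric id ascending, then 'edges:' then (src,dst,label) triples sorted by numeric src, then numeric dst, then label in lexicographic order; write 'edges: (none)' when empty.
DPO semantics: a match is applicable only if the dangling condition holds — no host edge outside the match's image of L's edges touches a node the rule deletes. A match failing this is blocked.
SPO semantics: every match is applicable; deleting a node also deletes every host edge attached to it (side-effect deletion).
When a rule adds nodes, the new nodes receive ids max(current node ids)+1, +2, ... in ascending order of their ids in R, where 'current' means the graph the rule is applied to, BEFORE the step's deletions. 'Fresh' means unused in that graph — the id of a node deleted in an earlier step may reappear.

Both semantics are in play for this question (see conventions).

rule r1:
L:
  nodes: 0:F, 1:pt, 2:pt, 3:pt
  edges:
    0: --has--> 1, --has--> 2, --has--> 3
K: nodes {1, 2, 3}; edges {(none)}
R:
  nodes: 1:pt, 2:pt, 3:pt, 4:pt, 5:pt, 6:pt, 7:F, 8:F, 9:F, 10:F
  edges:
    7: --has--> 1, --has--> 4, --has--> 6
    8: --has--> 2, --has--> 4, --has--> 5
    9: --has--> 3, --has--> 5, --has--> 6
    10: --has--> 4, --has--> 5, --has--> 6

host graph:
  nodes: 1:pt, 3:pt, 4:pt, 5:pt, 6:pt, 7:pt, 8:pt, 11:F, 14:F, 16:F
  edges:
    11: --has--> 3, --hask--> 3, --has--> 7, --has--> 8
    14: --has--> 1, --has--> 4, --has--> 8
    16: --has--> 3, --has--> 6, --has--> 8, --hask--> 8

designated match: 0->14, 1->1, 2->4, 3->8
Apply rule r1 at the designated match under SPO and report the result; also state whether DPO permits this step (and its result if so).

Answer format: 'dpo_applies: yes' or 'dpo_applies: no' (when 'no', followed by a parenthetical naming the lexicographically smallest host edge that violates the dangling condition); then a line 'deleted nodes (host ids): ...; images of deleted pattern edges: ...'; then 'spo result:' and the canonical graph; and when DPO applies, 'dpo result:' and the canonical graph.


dpo_applies: yes
deleted nodes (host ids): 14; images of deleted pattern edges: (14,1,has); (14,4,has); (14,8,has)
spo result:
nodes: 1:pt, 3:pt, 4:pt, 5:pt, 6:pt, 7:pt, 8:pt, 11:F, 16:F, 17:pt, 18:pt, 19:pt, 20:F, 21:F, 22:F, 23:F
edges: (11,3,has); (11,3,hask); (11,7,has); (11,8,has); (16,3,has); (16,6,has); (16,8,has); (16,8,hask); (20,1,has); (20,17,has); (20,19,has); (21,4,has); (21,17,has); (21,18,has); (22,8,has); (22,18,has); (22,19,has); (23,17,has); (23,18,has); (23,19,has)
dpo result:
nodes: 1:pt, 3:pt, 4:pt, 5:pt, 6:pt, 7:pt, 8:pt, 11:F, 16:F, 17:pt, 18:pt, 19:pt, 20:F, 21:F, 22:F, 23:F
edges: (11,3,has); (11,3,hask); (11,7,has); (11,8,has); (16,3,has); (16,6,has); (16,8,has); (16,8,hask); (20,1,has); (20,17,has); (20,19,has); (21,4,has); (21,17,has); (21,18,has); (22,8,has); (22,18,has); (22,19,has); (23,17,has); (23,18,has); (23,19,has)


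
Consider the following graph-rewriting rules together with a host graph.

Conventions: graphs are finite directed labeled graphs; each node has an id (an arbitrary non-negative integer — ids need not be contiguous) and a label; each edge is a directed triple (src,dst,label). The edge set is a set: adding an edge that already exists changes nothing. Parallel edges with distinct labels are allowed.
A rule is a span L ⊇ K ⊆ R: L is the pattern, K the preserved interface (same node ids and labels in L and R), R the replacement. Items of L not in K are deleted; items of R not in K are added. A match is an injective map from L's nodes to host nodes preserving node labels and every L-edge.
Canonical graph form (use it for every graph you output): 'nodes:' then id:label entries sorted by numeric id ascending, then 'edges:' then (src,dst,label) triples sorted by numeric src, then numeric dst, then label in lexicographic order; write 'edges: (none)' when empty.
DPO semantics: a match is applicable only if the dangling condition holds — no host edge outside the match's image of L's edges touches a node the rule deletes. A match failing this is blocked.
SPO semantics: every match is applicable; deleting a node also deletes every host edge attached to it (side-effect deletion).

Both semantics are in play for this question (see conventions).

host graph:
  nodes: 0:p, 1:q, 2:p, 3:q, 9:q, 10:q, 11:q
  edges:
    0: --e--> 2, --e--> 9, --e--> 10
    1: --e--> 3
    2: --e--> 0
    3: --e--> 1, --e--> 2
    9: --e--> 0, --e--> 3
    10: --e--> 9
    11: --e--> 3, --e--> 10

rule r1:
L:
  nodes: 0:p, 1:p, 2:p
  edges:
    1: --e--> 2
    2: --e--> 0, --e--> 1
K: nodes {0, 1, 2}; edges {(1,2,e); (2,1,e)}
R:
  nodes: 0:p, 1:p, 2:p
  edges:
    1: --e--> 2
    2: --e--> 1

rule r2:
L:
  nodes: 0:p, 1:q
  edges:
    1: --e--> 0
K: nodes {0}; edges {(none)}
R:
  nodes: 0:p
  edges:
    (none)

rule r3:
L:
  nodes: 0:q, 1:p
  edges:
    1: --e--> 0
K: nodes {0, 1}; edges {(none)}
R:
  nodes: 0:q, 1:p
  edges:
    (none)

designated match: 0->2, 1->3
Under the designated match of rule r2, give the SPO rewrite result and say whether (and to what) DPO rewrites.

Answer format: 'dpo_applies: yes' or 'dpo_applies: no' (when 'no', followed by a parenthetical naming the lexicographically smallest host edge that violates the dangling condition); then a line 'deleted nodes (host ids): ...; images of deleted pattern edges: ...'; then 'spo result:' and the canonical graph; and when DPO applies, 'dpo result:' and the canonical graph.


dpo_applies: no
(the rule deletes node 3, which keeps host edge (1,3,e) outside the match image — the dangling condition fails, DPO blocks; SPO proceeds and side-deletes such edges)
deleted nodes (host ids): 3; images of deleted pattern edges: (3,2,e)
spo result:
nodes: 0:p, 1:q, 2:p, 9:q, 10:q, 11:q
edges: (0,2,e); (0,9,e); (0,10,e); (2,0,e); (9,0,e); (10,9,e); (11,10,e)


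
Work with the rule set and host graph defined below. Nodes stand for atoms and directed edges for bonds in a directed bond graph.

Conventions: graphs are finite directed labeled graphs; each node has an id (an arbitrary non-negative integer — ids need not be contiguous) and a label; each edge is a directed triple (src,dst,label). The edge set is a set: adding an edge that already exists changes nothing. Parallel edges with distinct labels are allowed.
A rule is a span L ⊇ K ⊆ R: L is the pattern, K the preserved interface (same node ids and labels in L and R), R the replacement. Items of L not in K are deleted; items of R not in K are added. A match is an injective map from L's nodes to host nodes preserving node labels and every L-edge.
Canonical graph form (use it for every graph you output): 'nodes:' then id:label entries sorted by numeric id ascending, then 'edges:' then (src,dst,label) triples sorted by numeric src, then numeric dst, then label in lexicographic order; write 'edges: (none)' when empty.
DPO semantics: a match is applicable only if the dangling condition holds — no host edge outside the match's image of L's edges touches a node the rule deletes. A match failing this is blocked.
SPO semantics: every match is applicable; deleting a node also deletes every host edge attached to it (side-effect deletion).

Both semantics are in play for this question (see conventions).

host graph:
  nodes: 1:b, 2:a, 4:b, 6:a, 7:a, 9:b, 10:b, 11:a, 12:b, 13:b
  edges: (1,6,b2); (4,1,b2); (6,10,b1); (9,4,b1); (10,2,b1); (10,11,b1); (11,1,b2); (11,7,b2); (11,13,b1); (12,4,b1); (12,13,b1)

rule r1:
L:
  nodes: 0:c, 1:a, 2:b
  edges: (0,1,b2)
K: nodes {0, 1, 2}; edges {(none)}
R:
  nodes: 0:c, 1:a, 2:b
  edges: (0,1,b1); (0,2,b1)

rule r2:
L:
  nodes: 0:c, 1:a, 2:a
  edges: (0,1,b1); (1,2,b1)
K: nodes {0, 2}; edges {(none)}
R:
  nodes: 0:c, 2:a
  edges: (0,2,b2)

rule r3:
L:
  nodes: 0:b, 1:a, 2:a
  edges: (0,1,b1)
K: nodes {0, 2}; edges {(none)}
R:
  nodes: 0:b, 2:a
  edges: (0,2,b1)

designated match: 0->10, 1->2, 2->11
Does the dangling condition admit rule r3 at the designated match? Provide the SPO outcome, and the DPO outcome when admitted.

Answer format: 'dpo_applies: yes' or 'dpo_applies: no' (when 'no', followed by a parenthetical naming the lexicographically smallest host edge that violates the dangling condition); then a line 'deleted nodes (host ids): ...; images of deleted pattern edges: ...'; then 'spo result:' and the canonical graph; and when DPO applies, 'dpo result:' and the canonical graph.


dpo_applies: yes
deleted nodes (host ids): 2; images of deleted pattern edges: (10,2,b1)
spo result:
nodes: 1:b, 4:b, 6:a, 7:a, 9:b, 10:b, 11:a, 12:b, 13:b
edges: (1,6,b2); (4,1,b2); (6,10,b1); (9,4,b1); (10,11,b1); (11,1,b2); (11,7,b2); (11,13,b1); (12,4,b1); (12,13,b1)
dpo result:
nodes: 1:b, 4:b, 6:a, 7:a, 9:b, 10:b, 11:a, 12:b, 13:b
edges: (1,6,b2); (4,1,b2); (6,10,b1); (9,4,b1); (10,11,b1); (11,1,b2); (11,7,b2); (11,13,b1); (12,4,b1); (12,13,b1)


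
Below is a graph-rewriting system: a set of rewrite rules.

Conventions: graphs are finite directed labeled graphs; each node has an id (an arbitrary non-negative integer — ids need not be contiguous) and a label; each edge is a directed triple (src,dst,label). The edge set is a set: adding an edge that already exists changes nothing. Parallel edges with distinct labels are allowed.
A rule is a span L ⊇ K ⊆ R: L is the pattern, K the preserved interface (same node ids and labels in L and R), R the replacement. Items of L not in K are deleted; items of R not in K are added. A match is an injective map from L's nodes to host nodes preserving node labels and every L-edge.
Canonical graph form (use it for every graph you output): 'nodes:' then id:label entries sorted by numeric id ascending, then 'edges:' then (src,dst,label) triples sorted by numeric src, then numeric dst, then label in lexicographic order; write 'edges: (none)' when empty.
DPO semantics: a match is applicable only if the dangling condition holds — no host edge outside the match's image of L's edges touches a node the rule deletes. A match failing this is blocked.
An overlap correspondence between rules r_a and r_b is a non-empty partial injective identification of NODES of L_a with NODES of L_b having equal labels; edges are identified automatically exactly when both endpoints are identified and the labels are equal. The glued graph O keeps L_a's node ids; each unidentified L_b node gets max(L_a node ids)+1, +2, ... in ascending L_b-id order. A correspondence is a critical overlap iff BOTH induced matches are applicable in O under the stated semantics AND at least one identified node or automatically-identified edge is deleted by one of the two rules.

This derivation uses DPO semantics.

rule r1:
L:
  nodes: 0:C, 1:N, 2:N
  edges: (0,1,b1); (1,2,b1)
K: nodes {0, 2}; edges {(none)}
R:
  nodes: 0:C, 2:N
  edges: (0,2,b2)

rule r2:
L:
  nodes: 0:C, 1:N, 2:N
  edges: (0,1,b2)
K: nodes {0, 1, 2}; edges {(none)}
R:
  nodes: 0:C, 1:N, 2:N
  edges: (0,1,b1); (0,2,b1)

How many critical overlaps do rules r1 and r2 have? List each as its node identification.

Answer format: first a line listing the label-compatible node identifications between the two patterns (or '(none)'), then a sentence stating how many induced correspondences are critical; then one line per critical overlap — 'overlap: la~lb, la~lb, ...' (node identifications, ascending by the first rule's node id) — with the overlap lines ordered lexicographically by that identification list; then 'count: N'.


label-compatible node identifications between L(r1) and L(r2): 0~0, 1~1, 1~2, 2~1, 2~2
4 of the induced correspondences are critical overlaps of r1 and r2.
overlap: 0~0, 1~2
overlap: 0~0, 1~2, 2~1
overlap: 1~2
overlap: 1~2, 2~1
count: 4


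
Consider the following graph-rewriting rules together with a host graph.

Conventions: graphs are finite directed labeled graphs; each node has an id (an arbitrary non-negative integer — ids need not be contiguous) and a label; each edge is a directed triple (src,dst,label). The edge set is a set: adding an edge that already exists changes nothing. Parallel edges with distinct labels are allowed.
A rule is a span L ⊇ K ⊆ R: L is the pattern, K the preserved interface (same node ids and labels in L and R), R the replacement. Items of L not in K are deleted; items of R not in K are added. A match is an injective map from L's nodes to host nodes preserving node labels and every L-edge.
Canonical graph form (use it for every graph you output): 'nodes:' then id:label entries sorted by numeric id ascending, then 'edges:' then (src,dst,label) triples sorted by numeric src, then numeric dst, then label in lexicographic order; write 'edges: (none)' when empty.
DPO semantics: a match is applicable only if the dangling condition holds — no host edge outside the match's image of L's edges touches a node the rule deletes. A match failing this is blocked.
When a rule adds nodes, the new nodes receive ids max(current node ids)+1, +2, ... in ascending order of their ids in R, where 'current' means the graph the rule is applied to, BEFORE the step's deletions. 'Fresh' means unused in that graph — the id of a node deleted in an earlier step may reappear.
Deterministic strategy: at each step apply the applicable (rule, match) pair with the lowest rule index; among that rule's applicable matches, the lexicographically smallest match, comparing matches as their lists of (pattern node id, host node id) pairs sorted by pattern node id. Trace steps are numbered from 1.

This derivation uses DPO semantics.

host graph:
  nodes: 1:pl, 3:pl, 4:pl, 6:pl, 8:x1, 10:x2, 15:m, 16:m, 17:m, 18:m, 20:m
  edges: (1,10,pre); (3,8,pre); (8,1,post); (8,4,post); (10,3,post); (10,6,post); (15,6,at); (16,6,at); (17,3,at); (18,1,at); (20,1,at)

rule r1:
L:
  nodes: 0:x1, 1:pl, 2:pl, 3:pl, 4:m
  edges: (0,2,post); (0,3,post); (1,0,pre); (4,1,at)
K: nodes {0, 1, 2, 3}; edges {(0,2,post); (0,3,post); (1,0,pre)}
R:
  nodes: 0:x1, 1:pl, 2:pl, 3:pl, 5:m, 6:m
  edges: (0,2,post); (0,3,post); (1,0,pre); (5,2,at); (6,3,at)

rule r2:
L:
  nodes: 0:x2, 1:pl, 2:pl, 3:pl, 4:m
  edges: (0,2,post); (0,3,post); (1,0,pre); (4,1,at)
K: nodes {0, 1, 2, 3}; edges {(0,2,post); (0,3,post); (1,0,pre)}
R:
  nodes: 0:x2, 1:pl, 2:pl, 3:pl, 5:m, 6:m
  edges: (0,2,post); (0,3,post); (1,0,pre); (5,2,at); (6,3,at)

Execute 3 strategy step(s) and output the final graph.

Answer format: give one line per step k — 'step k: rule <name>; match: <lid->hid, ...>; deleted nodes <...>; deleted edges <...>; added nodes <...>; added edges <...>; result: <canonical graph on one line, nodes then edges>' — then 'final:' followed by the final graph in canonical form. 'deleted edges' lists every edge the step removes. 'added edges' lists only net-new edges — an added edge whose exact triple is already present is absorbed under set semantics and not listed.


step 1: rule r1; match: 0->8, 1->3, 2->1, 3->4, 4->17; deleted nodes 17; deleted edges (17,3,at); added nodes 21, 22; added edges (21,1,at); (22,4,at); result: nodes: 1:pl, 3:pl, 4:pl, 6:pl, 8:x1, 10:x2, 15:m, 16:m, 18:m, 20:m, 21:m, 22:m edges: (1,10,pre); (3,8,pre); (8,1,post); (8,4,post); (10,3,post); (10,6,post); (15,6,at); (16,6,at); (18,1,at); (20,1,at); (21,1,at); (22,4,at)
step 2: rule r2; match: 0->10, 1->1, 2->3, 3->6, 4->18; deleted nodes 18; deleted edges (18,1,at); added nodes 23, 24; added edges (23,3,at); (24,6,at); result: nodes: 1:pl, 3:pl, 4:pl, 6:pl, 8:x1, 10:x2, 15:m, 16:m, 20:m, 21:m, 22:m, 23:m, 24:m edges: (1,10,pre); (3,8,pre); (8,1,post); (8,4,post); (10,3,post); (10,6,post); (15,6,at); (16,6,at); (20,1,at); (21,1,at); (22,4,at); (23,3,at); (24,6,at)
step 3: rule r1; match: 0->8, 1->3, 2->1, 3->4, 4->23; deleted nodes 23; deleted edges (23,3,at); added nodes 25, 26; added edges (25,1,at); (26,4,at); result: nodes: 1:pl, 3:pl, 4:pl, 6:pl, 8:x1, 10:x2, 15:m, 16:m, 20:m, 21:m, 22:m, 24:m, 25:m, 26:m edges: (1,10,pre); (3,8,pre); (8,1,post); (8,4,post); (10,3,post); (10,6,post); (15,6,at); (16,6,at); (20,1,at); (21,1,at); (22,4,at); (24,6,at); (25,1,at); (26,4,at)
final:
nodes: 1:pl, 3:pl, 4:pl, 6:pl, 8:x1, 10:x2, 15:m, 16:m, 20:m, 21:m, 22:m, 24:m, 25:m, 26:m
edges: (1,10,pre); (3,8,pre); (8,1,post); (8,4,post); (10,3,post); (10,6,post); (15,6,at); (16,6,at); (20,1,at); (21,1,at); (22,4,at); (24,6,at); (25,1,at); (26,4,at)


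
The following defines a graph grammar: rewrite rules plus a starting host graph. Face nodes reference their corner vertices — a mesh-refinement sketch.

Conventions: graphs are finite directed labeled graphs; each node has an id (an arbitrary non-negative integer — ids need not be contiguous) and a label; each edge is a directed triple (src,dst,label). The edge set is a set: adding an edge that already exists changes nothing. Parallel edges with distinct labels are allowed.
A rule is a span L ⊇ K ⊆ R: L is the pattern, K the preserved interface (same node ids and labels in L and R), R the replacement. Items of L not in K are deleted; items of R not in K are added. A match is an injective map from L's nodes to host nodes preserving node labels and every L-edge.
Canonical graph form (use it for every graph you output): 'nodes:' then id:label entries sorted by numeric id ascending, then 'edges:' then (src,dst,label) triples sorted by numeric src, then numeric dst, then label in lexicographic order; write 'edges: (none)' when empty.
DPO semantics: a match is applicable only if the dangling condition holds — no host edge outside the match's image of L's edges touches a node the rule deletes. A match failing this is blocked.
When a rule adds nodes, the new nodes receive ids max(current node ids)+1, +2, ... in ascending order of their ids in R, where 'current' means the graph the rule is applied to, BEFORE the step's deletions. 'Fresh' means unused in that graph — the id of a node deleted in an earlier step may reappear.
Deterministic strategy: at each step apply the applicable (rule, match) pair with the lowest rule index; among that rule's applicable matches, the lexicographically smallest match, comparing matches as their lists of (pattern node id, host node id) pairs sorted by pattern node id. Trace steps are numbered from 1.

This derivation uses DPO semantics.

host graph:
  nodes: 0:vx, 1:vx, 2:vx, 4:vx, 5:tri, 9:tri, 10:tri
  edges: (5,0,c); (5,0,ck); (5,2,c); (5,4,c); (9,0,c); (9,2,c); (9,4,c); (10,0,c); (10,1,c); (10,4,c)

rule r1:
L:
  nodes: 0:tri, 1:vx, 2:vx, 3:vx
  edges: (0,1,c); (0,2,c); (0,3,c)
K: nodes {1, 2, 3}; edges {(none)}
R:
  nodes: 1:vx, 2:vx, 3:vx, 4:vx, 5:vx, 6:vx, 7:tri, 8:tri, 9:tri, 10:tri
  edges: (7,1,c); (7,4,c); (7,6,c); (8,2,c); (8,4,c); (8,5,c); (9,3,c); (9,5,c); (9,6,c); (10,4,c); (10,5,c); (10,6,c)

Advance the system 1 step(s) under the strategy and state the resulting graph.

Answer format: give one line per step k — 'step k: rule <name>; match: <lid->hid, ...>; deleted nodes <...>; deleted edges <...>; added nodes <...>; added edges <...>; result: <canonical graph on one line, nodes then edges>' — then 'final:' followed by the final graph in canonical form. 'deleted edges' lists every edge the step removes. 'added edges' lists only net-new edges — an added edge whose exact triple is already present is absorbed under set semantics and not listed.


step 1: rule r1; match: 0->9, 1->0, 2->2, 3->4; deleted nodes 9; deleted edges (9,0,c); (9,2,c); (9,4,c); added nodes 11, 12, 13, 14, 15, 16, 17; added edges (14,0,c); (14,11,c); (14,13,c); (15,2,c); (15,11,c); (15,12,c); (16,4,c); (16,12,c); (16,13,c); (17,11,c); (17,12,c); (17,13,c); result: nodes: 0:vx, 1:vx, 2:vx, 4:vx, 5:tri, 10:tri, 11:vx, 12:vx, 13:vx, 14:tri, 15:tri, 16:tri, 17:tri edges: (5,0,c); (5,0,ck); (5,2,c); (5,4,c); (10,0,c); (10,1,c); (10,4,c); (14,0,c); (14,11,c); (14,13,c); (15,2,c); (15,11,c); (15,12,c); (16,4,c); (16,12,c); (16,13,c); (17,11,c); (17,12,c); (17,13,c)
final:
nodes: 0:vx, 1:vx, 2:vx, 4:vx, 5:tri, 10:tri, 11:vx, 12:vx, 13:vx, 14:tri, 15:tri, 16:tri, 17:tri
edges: (5,0,c); (5,0,ck); (5,2,c); (5,4,c); (10,0,c); (10,1,c); (10,4,c); (14,0,c); (14,11,c); (14,13,c); (15,2,c); (15,11,c); (15,12,c); (16,4,c); (16,12,c); (16,13,c); (17,11,c); (17,12,c); (17,13,c)


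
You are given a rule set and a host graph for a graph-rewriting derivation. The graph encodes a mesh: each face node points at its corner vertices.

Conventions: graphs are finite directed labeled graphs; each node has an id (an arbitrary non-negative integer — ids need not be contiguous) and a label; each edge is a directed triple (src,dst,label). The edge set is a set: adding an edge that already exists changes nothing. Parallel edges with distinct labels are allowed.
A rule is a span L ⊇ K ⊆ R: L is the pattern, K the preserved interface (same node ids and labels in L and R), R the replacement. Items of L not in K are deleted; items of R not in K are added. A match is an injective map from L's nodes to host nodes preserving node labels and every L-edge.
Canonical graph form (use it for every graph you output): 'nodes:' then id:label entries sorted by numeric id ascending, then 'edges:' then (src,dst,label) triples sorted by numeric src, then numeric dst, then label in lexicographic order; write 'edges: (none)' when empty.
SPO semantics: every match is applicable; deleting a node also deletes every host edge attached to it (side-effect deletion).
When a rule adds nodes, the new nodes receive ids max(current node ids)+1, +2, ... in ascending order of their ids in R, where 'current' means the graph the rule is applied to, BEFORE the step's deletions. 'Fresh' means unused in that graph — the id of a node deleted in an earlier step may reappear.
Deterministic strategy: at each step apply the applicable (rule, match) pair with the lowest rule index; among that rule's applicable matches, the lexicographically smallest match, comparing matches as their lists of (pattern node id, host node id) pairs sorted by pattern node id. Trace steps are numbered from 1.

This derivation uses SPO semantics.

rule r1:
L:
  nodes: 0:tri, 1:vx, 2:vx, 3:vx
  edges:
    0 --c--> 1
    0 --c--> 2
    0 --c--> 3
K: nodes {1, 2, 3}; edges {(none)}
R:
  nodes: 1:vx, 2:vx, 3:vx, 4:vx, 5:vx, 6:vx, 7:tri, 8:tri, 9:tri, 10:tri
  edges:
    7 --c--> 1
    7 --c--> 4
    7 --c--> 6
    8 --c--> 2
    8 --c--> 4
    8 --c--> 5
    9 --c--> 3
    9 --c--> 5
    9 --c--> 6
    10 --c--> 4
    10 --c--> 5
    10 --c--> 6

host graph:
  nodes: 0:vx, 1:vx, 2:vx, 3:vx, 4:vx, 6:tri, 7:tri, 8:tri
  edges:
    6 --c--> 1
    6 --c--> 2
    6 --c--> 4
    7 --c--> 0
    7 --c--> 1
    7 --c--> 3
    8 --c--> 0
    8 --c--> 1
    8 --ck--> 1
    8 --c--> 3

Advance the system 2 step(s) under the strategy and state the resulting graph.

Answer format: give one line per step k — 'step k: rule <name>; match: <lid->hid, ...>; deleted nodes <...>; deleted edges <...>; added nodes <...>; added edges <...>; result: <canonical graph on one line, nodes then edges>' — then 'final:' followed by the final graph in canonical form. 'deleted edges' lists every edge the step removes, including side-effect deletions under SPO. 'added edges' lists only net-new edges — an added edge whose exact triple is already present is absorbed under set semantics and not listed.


step 1: rule r1; match: 0->6, 1->1, 2->2, 3->4; deleted nodes 6; deleted edges (6,1,c); (6,2,c); (6,4,c); added nodes 9, 10, 11, 12, 13, 14, 15; added edges (12,1,c); (12,9,c); (12,11,c); (13,2,c); (13,9,c); (13,10,c); (14,4,c); (14,10,c); (14,11,c); (15,9,c); (15,10,c); (15,11,c); result: nodes: 0:vx, 1:vx, 2:vx, 3:vx, 4:vx, 7:tri, 8:tri, 9:vx, 10:vx, 11:vx, 12:tri, 13:tri, 14:tri, 15:tri edges: (7,0,c); (7,1,c); (7,3,c); (8,0,c); (8,1,c); (8,1,ck); (8,3,c); (12,1,c); (12,9,c); (12,11,c); (13,2,c); (13,9,c); (13,10,c); (14,4,c); (14,10,c); (14,11,c); (15,9,c); (15,10,c); (15,11,c)
step 2: rule r1; match: 0->7, 1->0, 2->1, 3->3; deleted nodes 7; deleted edges (7,0,c); (7,1,c); (7,3,c); added nodes 16, 17, 18, 19, 20, 21, 22; added edges (19,0,c); (19,16,c); (19,18,c); (20,1,c); (20,16,c); (20,17,c); (21,3,c); (21,17,c); (21,18,c); (22,16,c); (22,17,c); (22,18,c); result: nodes: 0:vx, 1:vx, 2:vx, 3:vx, 4:vx, 8:tri, 9:vx, 10:vx, 11:vx, 12:tri, 13:tri, 14:tri, 15:tri, 16:vx, 17:vx, 18:vx, 19:tri, 20:tri, 21:tri, 22:tri edges: (8,0,c); (8,1,c); (8,1,ck); (8,3,c); (12,1,c); (12,9,c); (12,11,c); (13,2,c); (13,9,c); (13,10,c); (14,4,c); (14,10,c); (14,11,c); (15,9,c); (15,10,c); (15,11,c); (19,0,c); (19,16,c); (19,18,c); (20,1,c); (20,16,c); (20,17,c); (21,3,c); (21,17,c); (21,18,c); (22,16,c); (22,17,c); (22,18,c)
final:
nodes: 0:vx, 1:vx, 2:vx, 3:vx, 4:vx, 8:tri, 9:vx, 10:vx, 11:vx, 12:tri, 13:tri, 14:tri, 15:tri, 16:vx, 17:vx, 18:vx, 19:tri, 20:tri, 21:tri, 22:tri
edges: (8,0,c); (8,1,c); (8,1,ck); (8,3,c); (12,1,c); (12,9,c); (12,11,c); (13,2,c); (13,9,c); (13,10,c); (14,4,c); (14,10,c); (14,11,c); (15,9,c); (15,10,c); (15,11,c); (19,0,c); (19,16,c); (19,18,c); (20,1,c); (20,16,c); (20,17,c); (21,3,c); (21,17,c); (21,18,c); (22,16,c); (22,17,c); (22,18,c)


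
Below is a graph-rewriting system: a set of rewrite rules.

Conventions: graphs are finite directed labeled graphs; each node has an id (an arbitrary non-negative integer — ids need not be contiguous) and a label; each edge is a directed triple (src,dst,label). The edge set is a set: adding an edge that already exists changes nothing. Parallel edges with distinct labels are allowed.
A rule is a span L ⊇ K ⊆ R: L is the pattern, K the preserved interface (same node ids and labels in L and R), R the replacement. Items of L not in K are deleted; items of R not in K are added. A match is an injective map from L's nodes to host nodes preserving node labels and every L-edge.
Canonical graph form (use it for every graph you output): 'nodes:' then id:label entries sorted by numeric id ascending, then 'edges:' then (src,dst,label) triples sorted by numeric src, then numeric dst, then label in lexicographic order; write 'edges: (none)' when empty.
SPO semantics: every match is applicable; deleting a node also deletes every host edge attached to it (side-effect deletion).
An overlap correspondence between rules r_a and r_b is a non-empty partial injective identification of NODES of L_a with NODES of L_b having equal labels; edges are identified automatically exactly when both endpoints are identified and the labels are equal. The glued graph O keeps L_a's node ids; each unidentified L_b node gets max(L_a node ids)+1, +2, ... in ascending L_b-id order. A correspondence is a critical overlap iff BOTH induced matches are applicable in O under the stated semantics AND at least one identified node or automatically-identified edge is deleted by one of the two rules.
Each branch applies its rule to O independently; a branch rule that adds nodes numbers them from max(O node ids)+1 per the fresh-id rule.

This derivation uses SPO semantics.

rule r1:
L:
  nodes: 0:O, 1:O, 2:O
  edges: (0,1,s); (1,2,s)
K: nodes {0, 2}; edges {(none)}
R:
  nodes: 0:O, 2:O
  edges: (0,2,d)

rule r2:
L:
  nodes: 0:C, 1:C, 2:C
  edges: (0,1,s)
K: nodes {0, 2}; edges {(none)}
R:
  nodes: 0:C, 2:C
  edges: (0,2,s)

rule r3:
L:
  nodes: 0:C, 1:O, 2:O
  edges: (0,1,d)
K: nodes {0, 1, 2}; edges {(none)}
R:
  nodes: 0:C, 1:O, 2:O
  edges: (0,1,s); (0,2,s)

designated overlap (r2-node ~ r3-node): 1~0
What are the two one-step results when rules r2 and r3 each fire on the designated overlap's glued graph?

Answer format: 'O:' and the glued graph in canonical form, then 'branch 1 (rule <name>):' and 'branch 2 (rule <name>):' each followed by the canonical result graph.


O:
nodes: 0:C, 1:C, 2:C, 3:O, 4:O
edges: (0,1,s); (1,3,d)
branch 1 (rule r2):
nodes: 0:C, 2:C, 3:O, 4:O
edges: (0,2,s)
branch 2 (rule r3):
nodes: 0:C, 1:C, 2:C, 3:O, 4:O
edges: (0,1,s); (1,3,s); (1,4,s)


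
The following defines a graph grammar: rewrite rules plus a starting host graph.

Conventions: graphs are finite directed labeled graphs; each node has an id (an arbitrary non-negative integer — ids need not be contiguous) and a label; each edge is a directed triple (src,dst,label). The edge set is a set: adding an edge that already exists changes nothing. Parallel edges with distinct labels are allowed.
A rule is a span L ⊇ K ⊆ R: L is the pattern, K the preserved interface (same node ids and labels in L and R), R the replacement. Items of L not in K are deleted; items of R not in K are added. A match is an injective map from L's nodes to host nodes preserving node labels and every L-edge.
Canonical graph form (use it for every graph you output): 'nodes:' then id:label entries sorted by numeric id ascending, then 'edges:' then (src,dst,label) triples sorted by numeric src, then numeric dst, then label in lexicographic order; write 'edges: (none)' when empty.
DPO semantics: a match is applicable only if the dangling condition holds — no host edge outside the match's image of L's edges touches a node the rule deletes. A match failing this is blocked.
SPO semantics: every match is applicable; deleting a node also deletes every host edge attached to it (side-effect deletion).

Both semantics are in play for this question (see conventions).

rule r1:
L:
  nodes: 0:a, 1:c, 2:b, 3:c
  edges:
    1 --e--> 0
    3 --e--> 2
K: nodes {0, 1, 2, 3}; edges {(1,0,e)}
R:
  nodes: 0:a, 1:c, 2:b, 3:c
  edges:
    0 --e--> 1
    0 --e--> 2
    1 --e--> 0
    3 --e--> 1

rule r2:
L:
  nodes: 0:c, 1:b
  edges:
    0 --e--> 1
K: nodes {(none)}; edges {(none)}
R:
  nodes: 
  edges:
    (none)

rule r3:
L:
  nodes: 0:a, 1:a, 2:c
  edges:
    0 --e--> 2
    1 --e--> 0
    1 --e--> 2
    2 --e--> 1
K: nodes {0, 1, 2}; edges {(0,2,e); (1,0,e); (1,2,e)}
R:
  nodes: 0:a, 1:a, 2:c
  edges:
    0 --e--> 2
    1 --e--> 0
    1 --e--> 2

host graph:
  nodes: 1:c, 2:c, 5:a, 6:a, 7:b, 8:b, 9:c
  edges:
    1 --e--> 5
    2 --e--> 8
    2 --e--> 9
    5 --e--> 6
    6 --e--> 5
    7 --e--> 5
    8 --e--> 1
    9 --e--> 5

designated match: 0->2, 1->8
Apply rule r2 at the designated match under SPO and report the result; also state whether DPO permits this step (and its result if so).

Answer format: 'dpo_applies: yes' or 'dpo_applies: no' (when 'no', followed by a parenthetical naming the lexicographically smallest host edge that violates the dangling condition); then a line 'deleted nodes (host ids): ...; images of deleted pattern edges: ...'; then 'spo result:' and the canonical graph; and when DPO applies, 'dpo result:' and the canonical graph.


dpo_applies: no
(the rule deletes node 2, which keeps host edge (2,9,e) outside the match image — the dangling condition fails, DPO blocks; SPO proceeds and side-deletes such edges)
deleted nodes (host ids): 2, 8; images of deleted pattern edges: (2,8,e)
spo result:
nodes: 1:c, 5:a, 6:a, 7:b, 9:c
edges: (1,5,e); (5,6,e); (6,5,e); (7,5,e); (9,5,e)


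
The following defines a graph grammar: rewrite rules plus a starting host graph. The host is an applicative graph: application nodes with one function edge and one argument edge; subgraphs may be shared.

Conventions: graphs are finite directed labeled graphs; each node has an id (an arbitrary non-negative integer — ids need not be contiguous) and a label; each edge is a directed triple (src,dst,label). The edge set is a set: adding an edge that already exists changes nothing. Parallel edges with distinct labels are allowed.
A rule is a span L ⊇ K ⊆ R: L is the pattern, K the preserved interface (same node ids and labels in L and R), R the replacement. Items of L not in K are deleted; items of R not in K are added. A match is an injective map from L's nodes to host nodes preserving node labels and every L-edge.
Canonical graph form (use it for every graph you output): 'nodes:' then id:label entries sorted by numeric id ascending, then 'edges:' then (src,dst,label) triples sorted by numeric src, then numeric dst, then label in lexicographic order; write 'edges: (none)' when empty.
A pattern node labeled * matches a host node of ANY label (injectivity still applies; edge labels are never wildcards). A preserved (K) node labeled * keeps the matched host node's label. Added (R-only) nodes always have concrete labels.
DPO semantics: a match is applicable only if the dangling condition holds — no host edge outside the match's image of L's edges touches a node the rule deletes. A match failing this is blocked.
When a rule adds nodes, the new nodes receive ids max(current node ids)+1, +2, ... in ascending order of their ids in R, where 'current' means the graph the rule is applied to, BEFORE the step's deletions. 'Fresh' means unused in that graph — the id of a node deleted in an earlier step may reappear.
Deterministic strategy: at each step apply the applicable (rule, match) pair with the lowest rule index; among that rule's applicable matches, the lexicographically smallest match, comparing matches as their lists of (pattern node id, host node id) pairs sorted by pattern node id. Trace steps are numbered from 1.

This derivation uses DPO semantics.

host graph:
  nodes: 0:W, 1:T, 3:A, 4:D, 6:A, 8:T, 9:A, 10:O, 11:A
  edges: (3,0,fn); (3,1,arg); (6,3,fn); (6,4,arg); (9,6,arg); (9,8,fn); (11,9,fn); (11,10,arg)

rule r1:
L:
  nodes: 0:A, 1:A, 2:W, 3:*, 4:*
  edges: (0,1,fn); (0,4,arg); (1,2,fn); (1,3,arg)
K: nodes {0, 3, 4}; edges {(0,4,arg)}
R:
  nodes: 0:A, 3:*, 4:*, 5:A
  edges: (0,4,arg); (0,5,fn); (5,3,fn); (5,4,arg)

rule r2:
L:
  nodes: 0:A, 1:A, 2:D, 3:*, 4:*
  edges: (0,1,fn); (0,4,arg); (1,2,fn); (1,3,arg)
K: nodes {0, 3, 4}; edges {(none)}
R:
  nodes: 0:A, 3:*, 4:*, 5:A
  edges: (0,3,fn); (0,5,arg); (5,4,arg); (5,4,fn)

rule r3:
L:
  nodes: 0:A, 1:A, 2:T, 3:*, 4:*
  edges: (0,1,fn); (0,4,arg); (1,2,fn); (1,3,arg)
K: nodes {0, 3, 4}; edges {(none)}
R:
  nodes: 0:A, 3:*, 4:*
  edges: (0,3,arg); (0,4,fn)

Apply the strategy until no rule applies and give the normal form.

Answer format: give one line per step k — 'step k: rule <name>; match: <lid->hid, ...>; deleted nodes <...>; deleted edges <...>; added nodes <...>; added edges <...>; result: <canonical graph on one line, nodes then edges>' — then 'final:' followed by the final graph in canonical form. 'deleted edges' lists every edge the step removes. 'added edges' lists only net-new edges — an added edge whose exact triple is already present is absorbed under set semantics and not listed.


step 1: rule r1; match: 0->6, 1->3, 2->0, 3->1, 4->4; deleted nodes 0, 3; deleted edges (3,0,fn); (3,1,arg); (6,3,fn); added nodes 12; added edges (6,12,fn); (12,1,fn); (12,4,arg); result: nodes: 1:T, 4:D, 6:A, 8:T, 9:A, 10:O, 11:A, 12:A edges: (6,4,arg); (6,12,fn); (9,6,arg); (9,8,fn); (11,9,fn); (11,10,arg); (12,1,fn); (12,4,arg)
step 2: rule r3; match: 0->11, 1->9, 2->8, 3->6, 4->10; deleted nodes 8, 9; deleted edges (9,6,arg); (9,8,fn); (11,9,fn); (11,10,arg); added nodes (none); added edges (11,6,arg); (11,10,fn); result: nodes: 1:T, 4:D, 6:A, 10:O, 11:A, 12:A edges: (6,4,arg); (6,12,fn); (11,6,arg); (11,10,fn); (12,1,fn); (12,4,arg)
final:
nodes: 1:T, 4:D, 6:A, 10:O, 11:A, 12:A
edges: (6,4,arg); (6,12,fn); (11,6,arg); (11,10,fn); (12,1,fn); (12,4,arg)
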